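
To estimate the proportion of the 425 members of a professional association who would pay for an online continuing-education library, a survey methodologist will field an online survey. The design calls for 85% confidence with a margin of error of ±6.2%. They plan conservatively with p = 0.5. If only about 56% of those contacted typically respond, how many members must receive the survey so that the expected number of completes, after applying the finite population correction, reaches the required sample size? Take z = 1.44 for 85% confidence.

Completed interviews needed (unadjusted): n₀ = 1.44² × 0.2500 / 0.062² ≈ 134.86 → 135.
FPC for N = 425: n = 135 / (1 + 134/425) = 135 / 1.3153 ≈ 102.64 → 103.
At a 56% response rate, contacts needed = 103 / 0.56 ≈ 183.93 → 184.

184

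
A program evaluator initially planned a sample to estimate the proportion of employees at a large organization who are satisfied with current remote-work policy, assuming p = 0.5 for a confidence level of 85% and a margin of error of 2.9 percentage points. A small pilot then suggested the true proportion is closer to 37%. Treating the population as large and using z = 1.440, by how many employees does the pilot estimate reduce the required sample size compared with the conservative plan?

Conservative (p = 0.5): n = 1.440² × 0.25 / 0.029² ≈ 616.41 → 617.
Using p = 0.37: p(1−p) = 0.2331, so n = 1.440² × 0.2331 / 0.029² ≈ 574.74 → 575.
Reduction: 617 − 575 = 42.

42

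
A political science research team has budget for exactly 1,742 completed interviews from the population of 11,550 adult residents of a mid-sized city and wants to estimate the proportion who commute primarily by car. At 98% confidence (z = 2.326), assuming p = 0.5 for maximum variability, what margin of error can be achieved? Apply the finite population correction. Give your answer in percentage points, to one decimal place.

Finite-population factor: (N−n)/(N−1) = (11550−1742)/(11550−1) = 0.8493.
SE(p̂) = √[p(1−p)/n · (N−n)/(N−1)] = √[0.2500/1742 × 0.8493] = 0.01104.
E = z × SE = 2.326 × 0.01104 = 0.02568 ≈ 2.6 percentage points.

2.6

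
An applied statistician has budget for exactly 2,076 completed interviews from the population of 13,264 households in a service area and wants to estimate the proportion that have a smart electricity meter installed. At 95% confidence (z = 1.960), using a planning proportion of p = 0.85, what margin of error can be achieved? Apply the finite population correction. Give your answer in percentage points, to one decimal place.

1.4

Finite-population factor: (N−n)/(N−1) = (13264−2076)/(13264−1) = 0.8435.
SE(p̂) = √[p(1−p)/n · (N−n)/(N−1)] = √[0.1275/2076 × 0.8435] = 0.00720.
E = z × SE = 1.960 × 0.00720 = 0.01411 ≈ 1.4 percentage points.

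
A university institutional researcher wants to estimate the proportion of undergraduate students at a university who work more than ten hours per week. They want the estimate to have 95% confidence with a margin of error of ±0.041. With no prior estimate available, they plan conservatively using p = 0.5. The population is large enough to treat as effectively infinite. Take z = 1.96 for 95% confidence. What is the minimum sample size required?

572

With p = 0.5, p(1−p) = 0.25.
n = z²·p(1−p)/E² = 1.96² × 0.2500 / 0.041² = 3.8416 × 0.2500 / 0.001681 ≈ 571.33.
Rounding up gives n = 572.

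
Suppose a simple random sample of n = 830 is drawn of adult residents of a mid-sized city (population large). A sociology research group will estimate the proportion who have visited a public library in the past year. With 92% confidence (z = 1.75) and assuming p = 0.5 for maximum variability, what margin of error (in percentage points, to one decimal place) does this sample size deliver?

3.0

SE(p̂) = √[p(1−p)/n] = √[0.2500/830] = 0.01736.
E = z × SE = 1.75 × 0.01736 = 0.03037, or 3.0 percentage points.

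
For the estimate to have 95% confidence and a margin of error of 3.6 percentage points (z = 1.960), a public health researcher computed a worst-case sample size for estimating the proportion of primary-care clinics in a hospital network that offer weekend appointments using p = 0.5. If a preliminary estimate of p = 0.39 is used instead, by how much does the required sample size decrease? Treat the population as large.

36

Conservative (p = 0.5): n = 1.960² × 0.25 / 0.036² ≈ 741.05 → 742.
Using p = 0.39: p(1−p) = 0.2379, so n = 1.960² × 0.2379 / 0.036² ≈ 705.18 → 706.
Reduction: 742 − 706 = 36.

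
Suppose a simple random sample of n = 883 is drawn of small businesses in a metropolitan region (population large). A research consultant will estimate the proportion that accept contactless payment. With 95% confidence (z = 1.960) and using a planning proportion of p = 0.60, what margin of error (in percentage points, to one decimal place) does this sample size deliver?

SE(p̂) = √[p(1−p)/n] = √[0.2400/883] = 0.01649.
E = z × SE = 1.960 × 0.01649 = 0.03231, or 3.2 percentage points.

3.2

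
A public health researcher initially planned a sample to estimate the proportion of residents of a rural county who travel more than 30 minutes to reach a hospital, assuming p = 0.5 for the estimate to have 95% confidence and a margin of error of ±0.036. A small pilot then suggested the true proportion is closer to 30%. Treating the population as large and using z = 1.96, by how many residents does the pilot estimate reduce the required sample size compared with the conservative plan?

Conservative (p = 0.5): n = 1.96² × 0.25 / 0.036² ≈ 741.05 → 742.
Using p = 0.30: p(1−p) = 0.2100, so n = 1.96² × 0.2100 / 0.036² ≈ 622.48 → 623.
Reduction: 742 − 623 = 119.

119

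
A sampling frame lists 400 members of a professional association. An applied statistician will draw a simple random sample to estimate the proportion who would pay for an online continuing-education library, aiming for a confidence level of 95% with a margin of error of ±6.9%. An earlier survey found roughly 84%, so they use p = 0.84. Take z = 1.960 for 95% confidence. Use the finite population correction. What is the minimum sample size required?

Unadjusted: n₀ = 1.960² × 0.84 × 0.16 / 0.069² ≈ 108.45, so n₀ = 109.
Finite population correction with N = 400: n = n₀ / (1 + (n₀−1)/N) = 109 / (1 + 108/400) = 109 / 1.2700 ≈ 85.83.
Rounding up, n = 86.

86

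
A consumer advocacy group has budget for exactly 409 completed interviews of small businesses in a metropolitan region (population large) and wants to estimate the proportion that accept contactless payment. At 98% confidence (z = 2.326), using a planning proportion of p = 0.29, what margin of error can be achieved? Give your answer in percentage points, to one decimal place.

5.2

SE(p̂) = √[p(1−p)/n] = √[0.2059/409] = 0.02244.
E = z × SE = 2.326 × 0.02244 = 0.05219, or 5.2 percentage points.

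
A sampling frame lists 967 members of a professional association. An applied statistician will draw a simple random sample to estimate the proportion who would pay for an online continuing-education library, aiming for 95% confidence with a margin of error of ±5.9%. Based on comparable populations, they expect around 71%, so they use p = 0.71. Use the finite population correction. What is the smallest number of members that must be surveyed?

185

For 95% confidence, z = 1.960.
Unadjusted: n₀ = 1.960² × 0.71 × 0.29 / 0.059² ≈ 227.23, so n₀ = 228.
Finite population correction with N = 967: n = n₀ / (1 + (n₀−1)/N) = 228 / (1 + 227/967) = 228 / 1.2347 ≈ 184.65.
Rounding up, n = 185.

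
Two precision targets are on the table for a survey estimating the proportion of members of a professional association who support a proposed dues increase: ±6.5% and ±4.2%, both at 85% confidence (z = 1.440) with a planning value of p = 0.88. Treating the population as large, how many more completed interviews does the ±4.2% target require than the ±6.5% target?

73

At ±6.5%: n = 1.440² × 0.1056 / 0.065² ≈ 51.83 → 52.
At ±4.2%: n = 1.440² × 0.1056 / 0.042² ≈ 124.13 → 125.
Additional respondents: 125 − 52 = 73.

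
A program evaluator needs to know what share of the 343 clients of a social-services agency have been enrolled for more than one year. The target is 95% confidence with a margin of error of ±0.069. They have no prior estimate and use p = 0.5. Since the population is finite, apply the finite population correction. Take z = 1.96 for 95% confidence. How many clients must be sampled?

Unadjusted: n₀ = 1.96² × 0.50 × 0.50 / 0.069² ≈ 201.72, so n₀ = 202.
Finite population correction with N = 343: n = n₀ / (1 + (n₀−1)/N) = 202 / (1 + 201/343) = 202 / 1.5860 ≈ 127.36.
Rounding up, n = 128.

128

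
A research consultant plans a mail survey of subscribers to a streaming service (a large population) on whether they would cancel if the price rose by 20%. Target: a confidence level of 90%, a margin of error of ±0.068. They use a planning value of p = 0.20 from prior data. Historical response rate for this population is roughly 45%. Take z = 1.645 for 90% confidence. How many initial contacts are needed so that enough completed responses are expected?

209

Completed interviews needed: n₀ = 1.645² × 0.1600 / 0.068² ≈ 93.63 → 94.
At a 45% response rate, contacts needed = 94 / 0.45 ≈ 208.89 → 209.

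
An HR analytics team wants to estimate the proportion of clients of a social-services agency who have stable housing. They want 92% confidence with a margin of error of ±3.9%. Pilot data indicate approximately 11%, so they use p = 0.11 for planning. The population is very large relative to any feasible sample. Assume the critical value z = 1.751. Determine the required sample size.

198

With p = 0.11, p(1−p) = 0.0979.
n = z²·p(1−p)/E² = 1.751² × 0.0979 / 0.039² = 3.0660 × 0.0979 / 0.001521 ≈ 197.34.
Rounding up gives n = 198.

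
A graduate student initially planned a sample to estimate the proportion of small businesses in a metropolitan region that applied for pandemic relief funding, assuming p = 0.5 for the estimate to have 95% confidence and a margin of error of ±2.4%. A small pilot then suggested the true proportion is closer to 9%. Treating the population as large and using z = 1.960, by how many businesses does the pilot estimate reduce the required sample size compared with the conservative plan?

Conservative (p = 0.5): n = 1.960² × 0.25 / 0.024² ≈ 1667.36 → 1668.
Using p = 0.09: p(1−p) = 0.0819, so n = 1.960² × 0.0819 / 0.024² ≈ 546.23 → 547.
Reduction: 1668 − 547 = 1121.

1121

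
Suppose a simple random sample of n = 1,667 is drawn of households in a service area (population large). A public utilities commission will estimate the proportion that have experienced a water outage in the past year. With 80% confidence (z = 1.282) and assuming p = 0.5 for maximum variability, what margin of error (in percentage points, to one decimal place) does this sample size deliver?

1.6

SE(p̂) = √[p(1−p)/n] = √[0.2500/1667] = 0.01225.
E = z × SE = 1.282 × 0.01225 = 0.01570, or 1.6 percentage points.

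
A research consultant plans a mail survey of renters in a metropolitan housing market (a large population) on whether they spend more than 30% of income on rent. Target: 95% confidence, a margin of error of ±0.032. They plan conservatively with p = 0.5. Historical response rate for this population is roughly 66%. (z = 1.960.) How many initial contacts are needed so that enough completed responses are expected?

1422

Completed interviews needed: n₀ = 1.960² × 0.2500 / 0.032² ≈ 937.89 → 938.
At a 66% response rate, contacts needed = 938 / 0.66 ≈ 1421.21 → 1422.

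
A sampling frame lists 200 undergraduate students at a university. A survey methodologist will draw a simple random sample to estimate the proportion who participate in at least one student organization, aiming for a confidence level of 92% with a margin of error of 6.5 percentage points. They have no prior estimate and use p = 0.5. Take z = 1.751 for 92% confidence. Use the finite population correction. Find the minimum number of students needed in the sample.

Unadjusted: n₀ = 1.751² × 0.50 × 0.50 / 0.065² ≈ 181.42, so n₀ = 182.
Finite population correction with N = 200: n = n₀ / (1 + (n₀−1)/N) = 182 / (1 + 181/200) = 182 / 1.9050 ≈ 95.54.
Rounding up, n = 96.

96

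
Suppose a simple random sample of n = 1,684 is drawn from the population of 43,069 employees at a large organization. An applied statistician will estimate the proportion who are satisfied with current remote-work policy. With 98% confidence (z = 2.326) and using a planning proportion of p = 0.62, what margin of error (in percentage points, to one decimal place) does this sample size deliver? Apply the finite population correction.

2.7

Finite-population factor: (N−n)/(N−1) = (43069−1684)/(43069−1) = 0.9609.
SE(p̂) = √[p(1−p)/n · (N−n)/(N−1)] = √[0.2356/1684 × 0.9609] = 0.01159.
E = z × SE = 2.326 × 0.01159 = 0.02697 ≈ 2.7 percentage points.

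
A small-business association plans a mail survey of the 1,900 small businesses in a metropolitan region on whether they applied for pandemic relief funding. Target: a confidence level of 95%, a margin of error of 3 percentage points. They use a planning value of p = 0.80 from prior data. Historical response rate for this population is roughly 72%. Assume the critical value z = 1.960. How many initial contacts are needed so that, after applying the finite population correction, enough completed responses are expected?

Completed interviews needed (unadjusted): n₀ = 1.960² × 0.1600 / 0.030² ≈ 682.95 → 683.
FPC for N = 1,900: n = 683 / (1 + 682/1900) = 683 / 1.3589 ≈ 502.59 → 503.
At a 72% response rate, contacts needed = 503 / 0.72 ≈ 698.61 → 699.

699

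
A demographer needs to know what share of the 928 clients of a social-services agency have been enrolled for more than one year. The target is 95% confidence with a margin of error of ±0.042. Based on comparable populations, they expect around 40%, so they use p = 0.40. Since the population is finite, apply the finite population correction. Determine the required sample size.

For 95% confidence, z = 1.96.
Unadjusted: n₀ = 1.96² × 0.40 × 0.60 / 0.042² ≈ 522.67, so n₀ = 523.
Finite population correction with N = 928: n = n₀ / (1 + (n₀−1)/N) = 523 / (1 + 522/928) = 523 / 1.5625 ≈ 334.72.
Rounding up, n = 335.

335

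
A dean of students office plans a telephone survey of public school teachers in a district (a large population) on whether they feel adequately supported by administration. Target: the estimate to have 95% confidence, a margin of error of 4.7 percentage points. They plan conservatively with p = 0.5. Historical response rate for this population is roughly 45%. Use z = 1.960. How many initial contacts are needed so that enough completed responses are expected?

Completed interviews needed: n₀ = 1.960² × 0.2500 / 0.047² ≈ 434.77 → 435.
At a 45% response rate, contacts needed = 435 / 0.45 ≈ 966.67 → 967.

967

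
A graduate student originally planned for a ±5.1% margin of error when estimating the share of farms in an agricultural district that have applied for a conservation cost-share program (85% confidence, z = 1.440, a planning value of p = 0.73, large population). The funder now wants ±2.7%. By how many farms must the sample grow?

403

At ±5.1%: n = 1.440² × 0.1971 / 0.051² ≈ 157.13 → 158.
At ±2.7%: n = 1.440² × 0.1971 / 0.027² ≈ 560.64 → 561.
Additional respondents: 561 − 158 = 403.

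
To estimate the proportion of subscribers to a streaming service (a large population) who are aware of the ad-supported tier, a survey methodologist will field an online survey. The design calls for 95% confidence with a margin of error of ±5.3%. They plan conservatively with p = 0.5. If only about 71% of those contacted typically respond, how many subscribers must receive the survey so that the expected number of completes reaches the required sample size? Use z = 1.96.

Completed interviews needed: n₀ = 1.96² × 0.2500 / 0.053² ≈ 341.90 → 342.
At a 71% response rate, contacts needed = 342 / 0.71 ≈ 481.69 → 482.

482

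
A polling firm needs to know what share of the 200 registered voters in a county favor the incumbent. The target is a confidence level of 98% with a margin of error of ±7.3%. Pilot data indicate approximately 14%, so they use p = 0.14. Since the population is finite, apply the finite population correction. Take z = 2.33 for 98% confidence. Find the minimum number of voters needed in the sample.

Unadjusted: n₀ = 2.33² × 0.14 × 0.86 / 0.073² ≈ 122.66, so n₀ = 123.
Finite population correction with N = 200: n = n₀ / (1 + (n₀−1)/N) = 123 / (1 + 122/200) = 123 / 1.6100 ≈ 76.40.
Rounding up, n = 77.

77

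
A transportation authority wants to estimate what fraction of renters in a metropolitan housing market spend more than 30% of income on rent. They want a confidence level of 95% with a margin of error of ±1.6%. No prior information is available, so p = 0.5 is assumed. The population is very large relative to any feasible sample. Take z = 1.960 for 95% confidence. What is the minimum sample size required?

With p = 0.5, p(1−p) = 0.25.
n = z²·p(1−p)/E² = 1.960² × 0.2500 / 0.016² = 3.8416 × 0.2500 / 0.000256 ≈ 3751.56.
Rounding up gives n = 3752.

3752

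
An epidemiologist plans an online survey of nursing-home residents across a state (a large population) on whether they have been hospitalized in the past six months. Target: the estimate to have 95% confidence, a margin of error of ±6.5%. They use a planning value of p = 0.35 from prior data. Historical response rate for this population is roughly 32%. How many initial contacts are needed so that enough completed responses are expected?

For 95% confidence, z = 1.960.
Completed interviews needed: n₀ = 1.960² × 0.2275 / 0.065² ≈ 206.86 → 207.
At a 32% response rate, contacts needed = 207 / 0.32 ≈ 646.88 → 647.

647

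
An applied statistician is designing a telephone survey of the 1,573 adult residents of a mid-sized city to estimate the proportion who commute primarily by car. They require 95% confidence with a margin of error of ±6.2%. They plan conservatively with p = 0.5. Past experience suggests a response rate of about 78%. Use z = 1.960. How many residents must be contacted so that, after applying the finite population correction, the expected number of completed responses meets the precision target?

Completed interviews needed (unadjusted): n₀ = 1.960² × 0.2500 / 0.062² ≈ 249.84 → 250.
FPC for N = 1,573: n = 250 / (1 + 249/1573) = 250 / 1.1583 ≈ 215.83 → 216.
At a 78% response rate, contacts needed = 216 / 0.78 ≈ 276.92 → 277.

277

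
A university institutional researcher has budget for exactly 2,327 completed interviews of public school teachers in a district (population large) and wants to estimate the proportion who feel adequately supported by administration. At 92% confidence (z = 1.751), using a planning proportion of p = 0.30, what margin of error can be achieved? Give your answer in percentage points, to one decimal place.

1.7

SE(p̂) = √[p(1−p)/n] = √[0.2100/2327] = 0.00950.
E = z × SE = 1.751 × 0.00950 = 0.01663, or 1.7 percentage points.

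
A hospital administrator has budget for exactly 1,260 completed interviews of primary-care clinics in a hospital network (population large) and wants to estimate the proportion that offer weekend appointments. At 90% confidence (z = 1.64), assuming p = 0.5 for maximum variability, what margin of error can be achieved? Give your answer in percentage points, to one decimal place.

2.3

SE(p̂) = √[p(1−p)/n] = √[0.2500/1260] = 0.01409.
E = z × SE = 1.64 × 0.01409 = 0.02310, or 2.3 percentage points.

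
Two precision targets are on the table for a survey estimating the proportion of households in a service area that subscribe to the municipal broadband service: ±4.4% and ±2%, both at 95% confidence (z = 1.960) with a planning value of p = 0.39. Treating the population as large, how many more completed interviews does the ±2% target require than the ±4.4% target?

1812

At ±4.4%: n = 1.960² × 0.2379 / 0.044² ≈ 472.06 → 473.
At ±2%: n = 1.960² × 0.2379 / 0.020² ≈ 2284.79 → 2285.
Additional respondents: 2285 − 473 = 1812.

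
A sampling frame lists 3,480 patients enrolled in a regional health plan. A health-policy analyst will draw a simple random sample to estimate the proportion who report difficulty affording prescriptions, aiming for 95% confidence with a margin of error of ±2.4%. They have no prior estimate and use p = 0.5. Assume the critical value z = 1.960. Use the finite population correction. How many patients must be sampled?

Unadjusted: n₀ = 1.960² × 0.50 × 0.50 / 0.024² ≈ 1667.36, so n₀ = 1668.
Finite population correction with N = 3,480: n = n₀ / (1 + (n₀−1)/N) = 1668 / (1 + 1667/3480) = 1668 / 1.4790 ≈ 1127.77.
Rounding up, n = 1128.

1128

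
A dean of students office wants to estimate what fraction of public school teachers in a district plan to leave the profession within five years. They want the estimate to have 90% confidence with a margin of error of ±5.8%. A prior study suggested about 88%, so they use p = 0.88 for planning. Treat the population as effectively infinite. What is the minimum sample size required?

For 90% confidence, z = 1.64.
With p = 0.88, p(1−p) = 0.1056.
n = z²·p(1−p)/E² = 1.64² × 0.1056 / 0.058² = 2.6896 × 0.1056 / 0.003364 ≈ 84.43.
Rounding up gives n = 85.

85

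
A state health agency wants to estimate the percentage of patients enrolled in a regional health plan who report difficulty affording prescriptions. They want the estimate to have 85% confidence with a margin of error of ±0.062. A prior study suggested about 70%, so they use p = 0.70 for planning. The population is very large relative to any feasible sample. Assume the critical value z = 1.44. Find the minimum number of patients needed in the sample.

114

With p = 0.70, p(1−p) = 0.2100.
n = z²·p(1−p)/E² = 1.44² × 0.2100 / 0.062² = 2.0736 × 0.2100 / 0.003844 ≈ 113.28.
Rounding up gives n = 114.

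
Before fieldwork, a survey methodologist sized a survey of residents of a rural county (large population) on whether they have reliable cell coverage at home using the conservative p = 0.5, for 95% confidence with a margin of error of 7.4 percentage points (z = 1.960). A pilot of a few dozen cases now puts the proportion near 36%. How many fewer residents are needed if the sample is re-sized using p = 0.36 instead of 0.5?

Conservative (p = 0.5): n = 1.960² × 0.25 / 0.074² ≈ 175.38 → 176.
Using p = 0.36: p(1−p) = 0.2304, so n = 1.960² × 0.2304 / 0.074² ≈ 161.63 → 162.
Reduction: 176 − 162 = 14.

14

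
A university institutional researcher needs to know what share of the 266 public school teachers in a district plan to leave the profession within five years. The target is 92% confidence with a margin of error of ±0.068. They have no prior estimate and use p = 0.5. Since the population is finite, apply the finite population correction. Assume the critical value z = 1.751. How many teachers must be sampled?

103

Unadjusted: n₀ = 1.751² × 0.50 × 0.50 / 0.068² ≈ 165.77, so n₀ = 166.
Finite population correction with N = 266: n = n₀ / (1 + (n₀−1)/N) = 166 / (1 + 165/266) = 166 / 1.6203 ≈ 102.45.
Rounding up, n = 103.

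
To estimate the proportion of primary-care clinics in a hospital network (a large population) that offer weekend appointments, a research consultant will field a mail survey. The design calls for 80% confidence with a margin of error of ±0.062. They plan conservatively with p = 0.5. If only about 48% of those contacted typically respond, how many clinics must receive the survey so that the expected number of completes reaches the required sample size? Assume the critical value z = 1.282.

Completed interviews needed: n₀ = 1.282² × 0.2500 / 0.062² ≈ 106.89 → 107.
At a 48% response rate, contacts needed = 107 / 0.48 ≈ 222.92 → 223.

223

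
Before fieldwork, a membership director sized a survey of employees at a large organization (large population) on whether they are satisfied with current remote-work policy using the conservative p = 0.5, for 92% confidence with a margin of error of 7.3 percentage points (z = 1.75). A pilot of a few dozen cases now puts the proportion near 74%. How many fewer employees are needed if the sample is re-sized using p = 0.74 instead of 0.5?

33

Conservative (p = 0.5): n = 1.75² × 0.25 / 0.073² ≈ 143.67 → 144.
Using p = 0.74: p(1−p) = 0.1924, so n = 1.75² × 0.1924 / 0.073² ≈ 110.57 → 111.
Reduction: 144 − 111 = 33.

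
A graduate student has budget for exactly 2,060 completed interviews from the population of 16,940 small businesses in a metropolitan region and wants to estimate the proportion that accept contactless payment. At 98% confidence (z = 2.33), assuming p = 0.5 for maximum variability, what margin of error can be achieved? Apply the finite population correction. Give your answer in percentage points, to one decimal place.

Finite-population factor: (N−n)/(N−1) = (16940−2060)/(16940−1) = 0.8784.
SE(p̂) = √[p(1−p)/n · (N−n)/(N−1)] = √[0.2500/2060 × 0.8784] = 0.01033.
E = z × SE = 2.33 × 0.01033 = 0.02406 ≈ 2.4 percentage points.

2.4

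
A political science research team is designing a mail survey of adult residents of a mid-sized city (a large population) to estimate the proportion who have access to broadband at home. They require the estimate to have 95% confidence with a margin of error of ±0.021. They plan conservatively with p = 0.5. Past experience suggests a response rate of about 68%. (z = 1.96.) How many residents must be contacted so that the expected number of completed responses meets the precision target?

Completed interviews needed: n₀ = 1.96² × 0.2500 / 0.021² ≈ 2177.78 → 2178.
At a 68% response rate, contacts needed = 2178 / 0.68 ≈ 3202.94 → 3203.

3203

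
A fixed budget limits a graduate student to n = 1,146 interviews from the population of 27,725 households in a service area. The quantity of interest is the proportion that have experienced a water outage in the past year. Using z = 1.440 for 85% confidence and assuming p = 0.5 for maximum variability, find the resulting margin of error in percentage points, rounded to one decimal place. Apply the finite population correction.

2.1

Finite-population factor: (N−n)/(N−1) = (27725−1146)/(27725−1) = 0.9587.
SE(p̂) = √[p(1−p)/n · (N−n)/(N−1)] = √[0.2500/1146 × 0.9587] = 0.01446.
E = z × SE = 1.440 × 0.01446 = 0.02082 ≈ 2.1 percentage points.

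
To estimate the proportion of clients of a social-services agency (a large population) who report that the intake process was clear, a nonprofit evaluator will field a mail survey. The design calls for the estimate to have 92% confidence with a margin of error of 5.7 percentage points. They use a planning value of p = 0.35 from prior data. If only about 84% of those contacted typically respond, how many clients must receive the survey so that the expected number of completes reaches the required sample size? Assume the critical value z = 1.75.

Completed interviews needed: n₀ = 1.75² × 0.2275 / 0.057² ≈ 214.44 → 215.
At an 84% response rate, contacts needed = 215 / 0.84 ≈ 255.95 → 256.

256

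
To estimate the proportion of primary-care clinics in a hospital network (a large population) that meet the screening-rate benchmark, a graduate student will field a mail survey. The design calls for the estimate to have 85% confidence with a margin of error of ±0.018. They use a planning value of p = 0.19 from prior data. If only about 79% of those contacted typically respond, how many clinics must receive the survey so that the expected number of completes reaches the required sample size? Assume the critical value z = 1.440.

1247

Completed interviews needed: n₀ = 1.440² × 0.1539 / 0.018² ≈ 984.96 → 985.
At a 79% response rate, contacts needed = 985 / 0.79 ≈ 1246.84 → 1247.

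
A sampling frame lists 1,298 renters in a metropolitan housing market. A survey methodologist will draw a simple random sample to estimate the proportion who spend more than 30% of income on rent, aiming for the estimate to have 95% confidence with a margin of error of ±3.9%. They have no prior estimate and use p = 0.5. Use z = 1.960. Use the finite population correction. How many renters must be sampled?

426

Unadjusted: n₀ = 1.960² × 0.50 × 0.50 / 0.039² ≈ 631.43, so n₀ = 632.
Finite population correction with N = 1,298: n = n₀ / (1 + (n₀−1)/N) = 632 / (1 + 631/1298) = 632 / 1.4861 ≈ 425.26.
Rounding up, n = 426.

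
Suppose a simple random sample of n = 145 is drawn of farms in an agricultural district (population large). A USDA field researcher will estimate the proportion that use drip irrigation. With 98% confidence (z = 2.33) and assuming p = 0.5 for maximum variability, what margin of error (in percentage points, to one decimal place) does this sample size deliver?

9.7

SE(p̂) = √[p(1−p)/n] = √[0.2500/145] = 0.04152.
E = z × SE = 2.33 × 0.04152 = 0.09675, or 9.7 percentage points.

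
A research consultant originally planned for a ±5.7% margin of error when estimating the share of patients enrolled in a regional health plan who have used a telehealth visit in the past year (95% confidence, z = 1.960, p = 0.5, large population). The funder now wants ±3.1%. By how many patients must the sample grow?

At ±5.7%: n = 1.960² × 0.2500 / 0.057² ≈ 295.60 → 296.
At ±3.1%: n = 1.960² × 0.2500 / 0.031² ≈ 999.38 → 1000.
Additional respondents: 1000 − 296 = 704.

704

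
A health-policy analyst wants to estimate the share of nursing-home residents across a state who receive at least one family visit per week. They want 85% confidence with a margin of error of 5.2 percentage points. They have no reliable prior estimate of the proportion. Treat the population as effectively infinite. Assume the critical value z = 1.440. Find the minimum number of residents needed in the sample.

192

With no prior estimate, use p = 0.5, giving p(1−p) = 0.25.
n = z²·p(1−p)/E² = 1.440² × 0.2500 / 0.052² = 2.0736 × 0.2500 / 0.002704 ≈ 191.72.
Rounding up gives n = 192.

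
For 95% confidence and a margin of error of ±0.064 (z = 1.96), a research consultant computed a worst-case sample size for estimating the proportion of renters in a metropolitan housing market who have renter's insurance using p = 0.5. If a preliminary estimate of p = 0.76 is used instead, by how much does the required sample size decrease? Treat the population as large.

63

Conservative (p = 0.5): n = 1.96² × 0.25 / 0.064² ≈ 234.47 → 235.
Using p = 0.76: p(1−p) = 0.1824, so n = 1.96² × 0.1824 / 0.064² ≈ 171.07 → 172.
Reduction: 235 − 172 = 63.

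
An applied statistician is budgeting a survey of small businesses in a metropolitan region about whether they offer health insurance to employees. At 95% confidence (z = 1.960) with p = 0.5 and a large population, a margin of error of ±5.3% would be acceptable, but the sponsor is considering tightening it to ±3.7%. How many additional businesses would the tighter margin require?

360

At ±5.3%: n = 1.960² × 0.2500 / 0.053² ≈ 341.90 → 342.
At ±3.7%: n = 1.960² × 0.2500 / 0.037² ≈ 701.53 → 702.
Additional respondents: 702 − 342 = 360.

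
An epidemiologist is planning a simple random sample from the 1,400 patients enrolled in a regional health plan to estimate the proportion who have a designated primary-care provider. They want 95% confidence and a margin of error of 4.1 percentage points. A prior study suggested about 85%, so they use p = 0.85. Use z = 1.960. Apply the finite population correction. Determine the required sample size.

242

Unadjusted: n₀ = 1.960² × 0.85 × 0.15 / 0.041² ≈ 291.38, so n₀ = 292.
Finite population correction with N = 1,400: n = n₀ / (1 + (n₀−1)/N) = 292 / (1 + 291/1400) = 292 / 1.2079 ≈ 241.75.
Rounding up, n = 242.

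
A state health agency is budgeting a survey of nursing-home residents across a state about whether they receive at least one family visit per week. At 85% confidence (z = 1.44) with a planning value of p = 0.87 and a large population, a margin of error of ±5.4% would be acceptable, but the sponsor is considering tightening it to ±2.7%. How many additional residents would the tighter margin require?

At ±5.4%: n = 1.44² × 0.1131 / 0.054² ≈ 80.43 → 81.
At ±2.7%: n = 1.44² × 0.1131 / 0.027² ≈ 321.71 → 322.
Additional respondents: 322 − 81 = 241.

241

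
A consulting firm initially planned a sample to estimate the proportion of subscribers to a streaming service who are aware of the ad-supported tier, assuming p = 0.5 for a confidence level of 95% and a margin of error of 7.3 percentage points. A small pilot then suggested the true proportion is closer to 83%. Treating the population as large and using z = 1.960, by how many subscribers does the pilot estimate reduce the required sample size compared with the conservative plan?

79

Conservative (p = 0.5): n = 1.960² × 0.25 / 0.073² ≈ 180.22 → 181.
Using p = 0.83: p(1−p) = 0.1411, so n = 1.960² × 0.1411 / 0.073² ≈ 101.72 → 102.
Reduction: 181 − 102 = 79.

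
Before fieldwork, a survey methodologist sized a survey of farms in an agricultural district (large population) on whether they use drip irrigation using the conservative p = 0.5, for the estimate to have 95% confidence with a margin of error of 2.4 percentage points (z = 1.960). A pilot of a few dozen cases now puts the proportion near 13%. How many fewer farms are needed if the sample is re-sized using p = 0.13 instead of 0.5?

913

Conservative (p = 0.5): n = 1.960² × 0.25 / 0.024² ≈ 1667.36 → 1668.
Using p = 0.13: p(1−p) = 0.1131, so n = 1.960² × 0.1131 / 0.024² ≈ 754.31 → 755.
Reduction: 1668 − 755 = 913.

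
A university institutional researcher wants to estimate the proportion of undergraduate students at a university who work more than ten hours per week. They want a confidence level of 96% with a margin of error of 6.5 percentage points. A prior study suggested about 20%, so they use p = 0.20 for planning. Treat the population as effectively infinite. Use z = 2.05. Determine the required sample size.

160

With p = 0.20, p(1−p) = 0.1600.
n = z²·p(1−p)/E² = 2.05² × 0.1600 / 0.065² = 4.2025 × 0.1600 / 0.004225 ≈ 159.15.
Rounding up gives n = 160.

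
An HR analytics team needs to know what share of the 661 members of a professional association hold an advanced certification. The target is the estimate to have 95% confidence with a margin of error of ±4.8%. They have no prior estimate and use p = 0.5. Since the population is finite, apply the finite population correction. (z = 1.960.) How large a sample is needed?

256

Unadjusted: n₀ = 1.960² × 0.50 × 0.50 / 0.048² ≈ 416.84, so n₀ = 417.
Finite population correction with N = 661: n = n₀ / (1 + (n₀−1)/N) = 417 / (1 + 416/661) = 417 / 1.6293 ≈ 255.93.
Rounding up, n = 256.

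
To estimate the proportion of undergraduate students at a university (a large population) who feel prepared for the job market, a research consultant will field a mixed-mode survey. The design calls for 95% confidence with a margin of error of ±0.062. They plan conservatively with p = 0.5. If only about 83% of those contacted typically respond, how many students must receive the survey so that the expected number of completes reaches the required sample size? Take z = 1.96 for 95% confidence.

302

Completed interviews needed: n₀ = 1.96² × 0.2500 / 0.062² ≈ 249.84 → 250.
At an 83% response rate, contacts needed = 250 / 0.83 ≈ 301.20 → 302.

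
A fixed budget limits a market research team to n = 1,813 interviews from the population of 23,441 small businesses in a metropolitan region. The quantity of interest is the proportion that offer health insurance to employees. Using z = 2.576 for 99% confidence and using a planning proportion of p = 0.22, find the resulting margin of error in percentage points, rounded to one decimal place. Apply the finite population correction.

Finite-population factor: (N−n)/(N−1) = (23441−1813)/(23441−1) = 0.9227.
SE(p̂) = √[p(1−p)/n · (N−n)/(N−1)] = √[0.1716/1813 × 0.9227] = 0.00935.
E = z × SE = 2.576 × 0.00935 = 0.02407 ≈ 2.4 percentage points.

2.4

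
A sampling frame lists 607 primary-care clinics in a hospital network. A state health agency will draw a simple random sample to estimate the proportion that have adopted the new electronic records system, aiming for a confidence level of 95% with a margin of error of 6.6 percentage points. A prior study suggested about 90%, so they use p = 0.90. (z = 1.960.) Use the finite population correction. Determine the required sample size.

Unadjusted: n₀ = 1.960² × 0.90 × 0.10 / 0.066² ≈ 79.37, so n₀ = 80.
Finite population correction with N = 607: n = n₀ / (1 + (n₀−1)/N) = 80 / (1 + 79/607) = 80 / 1.1301 ≈ 70.79.
Rounding up, n = 71.

71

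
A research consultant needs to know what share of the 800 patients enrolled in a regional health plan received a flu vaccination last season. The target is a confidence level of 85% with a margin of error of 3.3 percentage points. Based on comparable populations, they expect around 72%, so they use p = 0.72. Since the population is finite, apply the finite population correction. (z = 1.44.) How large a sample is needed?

260

Unadjusted: n₀ = 1.44² × 0.72 × 0.28 / 0.033² ≈ 383.87, so n₀ = 384.
Finite population correction with N = 800: n = n₀ / (1 + (n₀−1)/N) = 384 / (1 + 383/800) = 384 / 1.4788 ≈ 259.68.
Rounding up, n = 260.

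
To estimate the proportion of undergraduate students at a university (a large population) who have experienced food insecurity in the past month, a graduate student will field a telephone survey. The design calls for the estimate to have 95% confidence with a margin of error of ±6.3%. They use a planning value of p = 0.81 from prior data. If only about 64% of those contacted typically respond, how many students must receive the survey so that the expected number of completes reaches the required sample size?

233

For 95% confidence, z = 1.960.
Completed interviews needed: n₀ = 1.960² × 0.1539 / 0.063² ≈ 148.96 → 149.
At a 64% response rate, contacts needed = 149 / 0.64 ≈ 232.81 → 233.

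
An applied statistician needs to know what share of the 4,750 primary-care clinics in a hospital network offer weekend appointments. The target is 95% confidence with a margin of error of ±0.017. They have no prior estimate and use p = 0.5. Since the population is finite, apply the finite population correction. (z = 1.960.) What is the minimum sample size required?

1956

Unadjusted: n₀ = 1.960² × 0.50 × 0.50 / 0.017² ≈ 3323.18, so n₀ = 3324.
Finite population correction with N = 4,750: n = n₀ / (1 + (n₀−1)/N) = 3324 / (1 + 3323/4750) = 3324 / 1.6996 ≈ 1955.78.
Rounding up, n = 1956.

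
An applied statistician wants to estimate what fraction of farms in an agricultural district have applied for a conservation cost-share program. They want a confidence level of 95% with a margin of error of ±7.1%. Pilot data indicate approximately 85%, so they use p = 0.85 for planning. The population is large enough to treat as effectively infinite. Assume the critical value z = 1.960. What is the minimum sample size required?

With p = 0.85, p(1−p) = 0.1275.
n = z²·p(1−p)/E² = 1.960² × 0.1275 / 0.071² = 3.8416 × 0.1275 / 0.005041 ≈ 97.16.
Rounding up gives n = 98.

98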